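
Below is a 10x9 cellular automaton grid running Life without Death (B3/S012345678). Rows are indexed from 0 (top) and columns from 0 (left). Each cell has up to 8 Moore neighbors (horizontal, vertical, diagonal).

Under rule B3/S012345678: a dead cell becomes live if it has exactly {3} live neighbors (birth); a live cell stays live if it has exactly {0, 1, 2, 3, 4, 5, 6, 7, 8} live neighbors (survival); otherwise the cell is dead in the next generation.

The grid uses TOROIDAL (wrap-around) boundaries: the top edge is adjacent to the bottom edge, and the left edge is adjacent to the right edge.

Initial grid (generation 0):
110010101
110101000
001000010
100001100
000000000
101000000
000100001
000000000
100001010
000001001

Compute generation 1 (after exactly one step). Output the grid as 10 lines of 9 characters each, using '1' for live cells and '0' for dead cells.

Simulating step by step:
Generation 0 (given above): 23 live cells
Generation 1: 38 live cells
(generation 1 grid is the final answer)

Answer: 111010111
110111110
101011011
100001100
010000000
101000000
000100001
000000001
100001111
010011001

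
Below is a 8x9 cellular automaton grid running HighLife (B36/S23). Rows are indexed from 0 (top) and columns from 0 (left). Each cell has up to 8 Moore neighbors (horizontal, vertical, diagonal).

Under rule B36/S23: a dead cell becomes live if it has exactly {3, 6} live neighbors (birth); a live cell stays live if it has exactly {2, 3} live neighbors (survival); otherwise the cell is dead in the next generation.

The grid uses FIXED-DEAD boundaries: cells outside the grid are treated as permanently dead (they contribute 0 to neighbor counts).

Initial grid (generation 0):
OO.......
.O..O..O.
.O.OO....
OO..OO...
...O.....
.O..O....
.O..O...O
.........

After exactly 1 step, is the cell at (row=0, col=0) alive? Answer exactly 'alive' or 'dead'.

Simulating step by step:
Generation 0 (given above): 18 live cells
Generation 1: 18 live cells
OO.......
.O.OO....
.O.O.....
OO...O...
OOOO.O...
..OOO....
.........
.........

Cell (0,0) at generation 1: 1 -> alive

Answer: alive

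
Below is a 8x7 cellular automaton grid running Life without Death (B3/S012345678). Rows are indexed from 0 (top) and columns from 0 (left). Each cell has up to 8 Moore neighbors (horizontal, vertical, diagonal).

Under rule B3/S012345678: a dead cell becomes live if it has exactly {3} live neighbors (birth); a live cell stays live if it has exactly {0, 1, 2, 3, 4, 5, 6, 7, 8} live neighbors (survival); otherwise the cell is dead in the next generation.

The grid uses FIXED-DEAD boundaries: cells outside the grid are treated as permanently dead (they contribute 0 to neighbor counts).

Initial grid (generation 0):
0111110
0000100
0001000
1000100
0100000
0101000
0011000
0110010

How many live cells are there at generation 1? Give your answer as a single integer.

Answer: 23

Derivation:
Simulating step by step:
Generation 0 (given above): 17 live cells
Generation 1: 23 live cells
0111110
0000110
0001100
1000100
1110000
0101000
0011100
0111010
Population at generation 1: 23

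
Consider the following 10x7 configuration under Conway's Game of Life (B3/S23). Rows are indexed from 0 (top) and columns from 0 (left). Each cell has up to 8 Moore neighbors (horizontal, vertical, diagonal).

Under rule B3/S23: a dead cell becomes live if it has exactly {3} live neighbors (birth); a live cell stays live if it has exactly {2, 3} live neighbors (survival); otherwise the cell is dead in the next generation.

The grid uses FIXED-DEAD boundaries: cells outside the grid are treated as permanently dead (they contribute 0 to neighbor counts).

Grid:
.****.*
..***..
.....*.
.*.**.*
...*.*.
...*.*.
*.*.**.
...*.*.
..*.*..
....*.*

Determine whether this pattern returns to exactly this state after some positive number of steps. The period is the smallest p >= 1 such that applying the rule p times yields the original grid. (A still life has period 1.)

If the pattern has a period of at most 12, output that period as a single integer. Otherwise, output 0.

Answer: 0

Derivation:
Simulating and comparing each generation to the original:
Gen 0 (original, given above): 27 live cells
Gen 1: 24 live cells, differs from original
Gen 2: 19 live cells, differs from original
Gen 3: 13 live cells, differs from original
Gen 4: 12 live cells, differs from original
Gen 5: 11 live cells, differs from original
Gen 6: 10 live cells, differs from original
Gen 7: 9 live cells, differs from original
Gen 8: 7 live cells, differs from original
Gen 9: 7 live cells, differs from original
Gen 10: 7 live cells, differs from original
Gen 11: 7 live cells, differs from original
Gen 12: 7 live cells, differs from original
No period found within 12 steps.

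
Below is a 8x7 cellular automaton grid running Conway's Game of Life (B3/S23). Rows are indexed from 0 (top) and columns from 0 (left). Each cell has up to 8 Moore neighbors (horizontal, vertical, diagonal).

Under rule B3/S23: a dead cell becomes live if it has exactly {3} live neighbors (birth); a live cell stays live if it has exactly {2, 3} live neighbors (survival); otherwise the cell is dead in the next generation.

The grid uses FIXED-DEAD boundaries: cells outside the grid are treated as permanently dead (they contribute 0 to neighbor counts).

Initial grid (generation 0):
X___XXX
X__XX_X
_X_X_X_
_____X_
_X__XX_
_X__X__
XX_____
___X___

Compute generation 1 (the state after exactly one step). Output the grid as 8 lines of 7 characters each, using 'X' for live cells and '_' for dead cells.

Simulating step by step:
Generation 0 (given above): 20 live cells
Generation 1: 24 live cells
(generation 1 grid is the final answer)

Answer: ___XX_X
XXXX__X
__XX_XX
__X__XX
____XX_
_XX_XX_
XXX____
_______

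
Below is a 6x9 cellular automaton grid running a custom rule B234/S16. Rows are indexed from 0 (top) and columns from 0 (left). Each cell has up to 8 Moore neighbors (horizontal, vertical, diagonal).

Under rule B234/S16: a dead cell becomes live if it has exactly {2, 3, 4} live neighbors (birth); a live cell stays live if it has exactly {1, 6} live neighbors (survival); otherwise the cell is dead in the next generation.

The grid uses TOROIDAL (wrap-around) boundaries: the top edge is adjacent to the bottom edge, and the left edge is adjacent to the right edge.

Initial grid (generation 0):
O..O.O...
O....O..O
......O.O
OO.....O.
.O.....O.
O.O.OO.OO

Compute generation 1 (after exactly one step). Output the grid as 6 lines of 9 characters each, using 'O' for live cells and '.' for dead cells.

Simulating step by step:
Generation 0 (given above): 19 live cells
Generation 1: 22 live cells
(generation 1 grid is the final answer)

Answer: .OO...OO.
.O..O.OO.
.O...O.O.
..O...O.O
..OOOOO..
.O.O..O..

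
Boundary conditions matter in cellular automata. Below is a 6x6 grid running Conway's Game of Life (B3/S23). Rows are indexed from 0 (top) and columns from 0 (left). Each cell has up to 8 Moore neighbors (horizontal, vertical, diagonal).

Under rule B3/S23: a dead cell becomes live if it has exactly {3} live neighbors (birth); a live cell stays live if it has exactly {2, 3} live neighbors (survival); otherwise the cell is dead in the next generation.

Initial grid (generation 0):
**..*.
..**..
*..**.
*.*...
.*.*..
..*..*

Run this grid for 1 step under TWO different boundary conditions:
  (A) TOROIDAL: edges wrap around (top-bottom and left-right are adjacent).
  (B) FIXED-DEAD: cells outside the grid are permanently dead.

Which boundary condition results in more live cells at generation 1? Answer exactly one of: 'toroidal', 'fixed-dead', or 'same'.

Under TOROIDAL boundary, generation 1:
**..**
*.*...
....**
*.*.**
**.*..
..****
Population = 19

Under FIXED-DEAD boundary, generation 1:
.***..
*.*...
....*.
*.*.*.
.*.*..
..*...
Population = 12

Comparison: toroidal=19, fixed-dead=12 -> toroidal

Answer: toroidal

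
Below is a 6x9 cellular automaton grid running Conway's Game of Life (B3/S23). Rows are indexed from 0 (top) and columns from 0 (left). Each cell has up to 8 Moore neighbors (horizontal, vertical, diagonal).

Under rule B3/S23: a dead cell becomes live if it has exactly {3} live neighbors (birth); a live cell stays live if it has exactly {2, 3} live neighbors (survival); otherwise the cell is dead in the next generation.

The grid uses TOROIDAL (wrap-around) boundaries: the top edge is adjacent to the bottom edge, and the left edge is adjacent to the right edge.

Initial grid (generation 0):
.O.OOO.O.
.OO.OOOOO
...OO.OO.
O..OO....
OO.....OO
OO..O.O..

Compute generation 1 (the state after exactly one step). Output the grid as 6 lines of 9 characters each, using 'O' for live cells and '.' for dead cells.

Answer: .........
OO......O
OO.......
OOOOOOO..
..OOOO.O.
...OO.O..

Derivation:
Simulating step by step:
Generation 0 (given above): 27 live cells
Generation 1: 20 live cells
(generation 1 grid is the final answer)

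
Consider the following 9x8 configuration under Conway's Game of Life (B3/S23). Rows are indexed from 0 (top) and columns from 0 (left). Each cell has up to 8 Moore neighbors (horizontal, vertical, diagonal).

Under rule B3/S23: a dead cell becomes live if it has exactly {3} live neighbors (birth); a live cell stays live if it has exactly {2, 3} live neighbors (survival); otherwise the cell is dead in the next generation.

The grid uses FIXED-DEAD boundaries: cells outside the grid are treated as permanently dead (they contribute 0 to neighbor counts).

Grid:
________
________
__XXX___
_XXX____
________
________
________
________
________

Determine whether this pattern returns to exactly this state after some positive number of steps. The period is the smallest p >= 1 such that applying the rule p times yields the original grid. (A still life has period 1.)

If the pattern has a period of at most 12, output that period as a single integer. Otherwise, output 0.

Answer: 2

Derivation:
Simulating and comparing each generation to the original:
Gen 0 (original, given above): 6 live cells
Gen 1: 6 live cells, differs from original
Gen 2: 6 live cells, MATCHES original -> period = 2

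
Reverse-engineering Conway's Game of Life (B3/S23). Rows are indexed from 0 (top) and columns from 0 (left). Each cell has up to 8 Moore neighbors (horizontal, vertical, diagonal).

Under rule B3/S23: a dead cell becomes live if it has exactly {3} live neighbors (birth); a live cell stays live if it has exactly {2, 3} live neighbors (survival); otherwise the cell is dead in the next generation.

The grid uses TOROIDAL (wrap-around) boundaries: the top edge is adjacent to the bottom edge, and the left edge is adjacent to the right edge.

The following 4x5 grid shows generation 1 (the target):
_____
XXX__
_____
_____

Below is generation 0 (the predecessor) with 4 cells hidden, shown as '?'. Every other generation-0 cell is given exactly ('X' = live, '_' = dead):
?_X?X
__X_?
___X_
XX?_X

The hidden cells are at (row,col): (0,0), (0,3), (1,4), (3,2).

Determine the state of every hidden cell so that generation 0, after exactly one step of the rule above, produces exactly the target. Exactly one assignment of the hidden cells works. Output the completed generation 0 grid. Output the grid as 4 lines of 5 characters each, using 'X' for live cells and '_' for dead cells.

Hidden generation-0 cells (in order): (0,0), (0,3), (1,4), (3,2).
A hidden cell only influences target cells in its own 3x3 neighborhood. Try each of the 2^4 = 16 assignments, step the completed generation 0 forward once under B3/S23, and compare with the target:
  (0,0)=_ (0,3)=_ (1,4)=_ (3,2)=_ -> step gives (0,2)='X' but target has '_' -> reject
  (0,0)=_ (0,3)=_ (1,4)=_ (3,2)=X -> step gives (0,2)='X' but target has '_' -> reject
  (0,0)=_ (0,3)=_ (1,4)=X (3,2)=_ -> step gives (0,2)='X' but target has '_' -> reject
  (0,0)=_ (0,3)=_ (1,4)=X (3,2)=X -> step gives (0,2)='X' but target has '_' -> reject
  (0,0)=_ (0,3)=X (1,4)=_ (3,2)=_ -> step gives (0,2)='X' but target has '_' -> reject
  (0,0)=_ (0,3)=X (1,4)=_ (3,2)=X -> step gives (0,4)='X' but target has '_' -> reject
  (0,0)=_ (0,3)=X (1,4)=X (3,2)=_ -> step gives (0,2)='X' but target has '_' -> reject
  (0,0)=_ (0,3)=X (1,4)=X (3,2)=X -> step gives (1,0)='_' but target has 'X' -> reject
  (0,0)=X (0,3)=_ (1,4)=_ (3,2)=_ -> step gives (0,2)='X' but target has '_' -> reject
  (0,0)=X (0,3)=_ (1,4)=_ (3,2)=X -> step gives (0,2)='X' but target has '_' -> reject
  (0,0)=X (0,3)=_ (1,4)=X (3,2)=_ -> step gives (0,2)='X' but target has '_' -> reject
  (0,0)=X (0,3)=_ (1,4)=X (3,2)=X -> step gives (0,2)='X' but target has '_' -> reject
  (0,0)=X (0,3)=X (1,4)=_ (3,2)=_ -> step gives (0,2)='X' but target has '_' -> reject
  (0,0)=X (0,3)=X (1,4)=_ (3,2)=X -> step gives (1,0)='_' but target has 'X' -> reject
  (0,0)=X (0,3)=X (1,4)=X (3,2)=_ -> step gives (0,2)='X' but target has '_' -> reject
  (0,0)=X (0,3)=X (1,4)=X (3,2)=X -> step reproduces the target at every cell -> ACCEPT
Unique solution: (0,0)=live, (0,3)=live, (1,4)=live, (3,2)=live.
Check: live-neighbor counts of every cell in the completed generation 0:
56465
33364
44444
44465
Applying B3/S23 to generation 0 with these counts gives:
_____
XXX__
_____
_____
which matches the target exactly.

Answer: X_XXX
__X_X
___X_
XXX_X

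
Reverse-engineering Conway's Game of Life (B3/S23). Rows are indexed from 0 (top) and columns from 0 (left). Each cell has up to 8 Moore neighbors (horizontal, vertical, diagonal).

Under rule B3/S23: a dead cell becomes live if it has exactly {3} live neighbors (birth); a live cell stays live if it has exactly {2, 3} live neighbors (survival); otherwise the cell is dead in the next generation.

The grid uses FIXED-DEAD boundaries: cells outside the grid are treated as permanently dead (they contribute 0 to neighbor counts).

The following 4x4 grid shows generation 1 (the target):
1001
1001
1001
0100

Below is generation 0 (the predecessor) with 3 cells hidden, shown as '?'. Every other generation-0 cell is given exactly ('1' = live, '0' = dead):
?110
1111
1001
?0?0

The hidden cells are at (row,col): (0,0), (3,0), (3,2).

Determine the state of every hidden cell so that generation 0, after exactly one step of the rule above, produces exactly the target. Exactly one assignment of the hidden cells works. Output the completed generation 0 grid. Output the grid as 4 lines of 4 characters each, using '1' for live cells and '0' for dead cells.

Answer: 0110
1111
1001
1010

Derivation:
Hidden generation-0 cells (in order): (0,0), (3,0), (3,2).
A hidden cell only influences target cells in its own 3x3 neighborhood. Try each of the 2^3 = 8 assignments, step the completed generation 0 forward once under B3/S23, and compare with the target:
  (0,0)=0 (3,0)=0 (3,2)=0 -> step gives (3,1)='0' but target has '1' -> reject
  (0,0)=0 (3,0)=0 (3,2)=1 -> step gives (3,1)='0' but target has '1' -> reject
  (0,0)=0 (3,0)=1 (3,2)=0 -> step gives (3,1)='0' but target has '1' -> reject
  (0,0)=0 (3,0)=1 (3,2)=1 -> step reproduces the target at every cell -> ACCEPT
  (0,0)=1 (3,0)=0 (3,2)=0 -> step gives (1,0)='0' but target has '1' -> reject
  (0,0)=1 (3,0)=0 (3,2)=1 -> step gives (1,0)='0' but target has '1' -> reject
  (0,0)=1 (3,0)=1 (3,2)=0 -> step gives (1,0)='0' but target has '1' -> reject
  (0,0)=1 (3,0)=1 (3,2)=1 -> step gives (1,0)='0' but target has '1' -> reject
Unique solution: (0,0)=dead, (3,0)=live, (3,2)=live.
Check: live-neighbor counts of every cell in the completed generation 0:
3443
3553
3653
1312
Applying B3/S23 to generation 0 with these counts gives:
1001
1001
1001
0100
which matches the target exactly.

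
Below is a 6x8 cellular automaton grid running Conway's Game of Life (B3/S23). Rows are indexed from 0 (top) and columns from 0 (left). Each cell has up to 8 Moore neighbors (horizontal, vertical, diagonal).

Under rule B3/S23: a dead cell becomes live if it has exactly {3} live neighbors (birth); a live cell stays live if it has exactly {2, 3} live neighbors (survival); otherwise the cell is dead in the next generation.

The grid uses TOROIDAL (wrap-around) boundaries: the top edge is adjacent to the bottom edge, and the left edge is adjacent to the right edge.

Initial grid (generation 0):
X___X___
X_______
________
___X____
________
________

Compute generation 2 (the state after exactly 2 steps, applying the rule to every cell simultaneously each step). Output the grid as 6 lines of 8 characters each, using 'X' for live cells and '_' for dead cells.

Simulating step by step:
Generation 0 (given above): 4 live cells
Generation 1: 0 live cells
________
________
________
________
________
________
Generation 2: 0 live cells
(generation 2 grid is the final answer)

Answer: ________
________
________
________
________
________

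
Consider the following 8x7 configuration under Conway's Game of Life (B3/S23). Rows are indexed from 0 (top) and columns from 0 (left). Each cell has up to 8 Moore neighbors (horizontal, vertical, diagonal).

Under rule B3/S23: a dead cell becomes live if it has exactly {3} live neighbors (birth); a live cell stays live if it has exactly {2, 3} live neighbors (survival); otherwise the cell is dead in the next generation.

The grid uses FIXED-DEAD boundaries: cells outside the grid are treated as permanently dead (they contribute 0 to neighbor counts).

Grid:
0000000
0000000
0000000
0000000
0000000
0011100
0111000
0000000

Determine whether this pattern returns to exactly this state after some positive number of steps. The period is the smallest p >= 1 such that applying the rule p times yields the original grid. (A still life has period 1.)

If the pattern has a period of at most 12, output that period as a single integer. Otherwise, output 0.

Answer: 2

Derivation:
Simulating and comparing each generation to the original:
Gen 0 (original, given above): 6 live cells
Gen 1: 6 live cells, differs from original
Gen 2: 6 live cells, MATCHES original -> period = 2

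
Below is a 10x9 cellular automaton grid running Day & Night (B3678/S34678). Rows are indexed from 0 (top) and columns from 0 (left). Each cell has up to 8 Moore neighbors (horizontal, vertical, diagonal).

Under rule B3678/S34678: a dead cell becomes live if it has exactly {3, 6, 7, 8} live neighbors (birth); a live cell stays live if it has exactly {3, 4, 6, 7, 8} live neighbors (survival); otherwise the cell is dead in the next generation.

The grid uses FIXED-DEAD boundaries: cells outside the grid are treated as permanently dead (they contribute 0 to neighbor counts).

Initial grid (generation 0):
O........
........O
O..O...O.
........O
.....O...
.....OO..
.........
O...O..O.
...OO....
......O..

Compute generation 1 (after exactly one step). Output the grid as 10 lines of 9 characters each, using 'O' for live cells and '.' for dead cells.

Answer: .........
.........
........O
.........
......O..
.........
.....OO..
...O.....
.....O...
.........

Derivation:
Simulating step by step:
Generation 0 (given above): 15 live cells
Generation 1: 6 live cells
(generation 1 grid is the final answer)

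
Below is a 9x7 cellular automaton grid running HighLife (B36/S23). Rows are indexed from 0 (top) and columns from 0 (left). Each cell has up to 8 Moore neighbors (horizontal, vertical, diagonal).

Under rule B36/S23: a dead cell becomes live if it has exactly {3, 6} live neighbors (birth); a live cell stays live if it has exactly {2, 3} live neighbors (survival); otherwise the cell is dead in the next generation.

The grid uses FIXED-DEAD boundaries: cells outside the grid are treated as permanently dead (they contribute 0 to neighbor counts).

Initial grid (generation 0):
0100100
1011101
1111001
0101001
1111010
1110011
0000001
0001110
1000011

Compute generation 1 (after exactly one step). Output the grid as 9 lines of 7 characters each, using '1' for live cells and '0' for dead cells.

Answer: 0110110
1100100
1000001
0000011
0001010
1001111
0111001
0000100
0000011

Derivation:
Simulating step by step:
Generation 0 (given above): 32 live cells
Generation 1: 25 live cells
(generation 1 grid is the final answer)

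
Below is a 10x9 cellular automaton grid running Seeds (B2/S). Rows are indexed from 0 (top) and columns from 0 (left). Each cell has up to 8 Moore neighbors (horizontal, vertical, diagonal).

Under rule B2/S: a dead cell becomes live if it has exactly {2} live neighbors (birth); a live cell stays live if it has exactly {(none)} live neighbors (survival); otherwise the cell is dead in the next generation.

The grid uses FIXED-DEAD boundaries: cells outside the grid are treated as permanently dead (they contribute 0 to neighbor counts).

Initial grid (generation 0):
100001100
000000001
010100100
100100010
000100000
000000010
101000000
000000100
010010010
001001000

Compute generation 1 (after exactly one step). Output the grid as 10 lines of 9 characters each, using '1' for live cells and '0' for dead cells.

Answer: 000000010
111010000
100010001
010000100
001010111
011100000
010000110
101101010
001100000
010110100

Derivation:
Simulating step by step:
Generation 0 (given above): 20 live cells
Generation 1: 32 live cells
(generation 1 grid is the final answer)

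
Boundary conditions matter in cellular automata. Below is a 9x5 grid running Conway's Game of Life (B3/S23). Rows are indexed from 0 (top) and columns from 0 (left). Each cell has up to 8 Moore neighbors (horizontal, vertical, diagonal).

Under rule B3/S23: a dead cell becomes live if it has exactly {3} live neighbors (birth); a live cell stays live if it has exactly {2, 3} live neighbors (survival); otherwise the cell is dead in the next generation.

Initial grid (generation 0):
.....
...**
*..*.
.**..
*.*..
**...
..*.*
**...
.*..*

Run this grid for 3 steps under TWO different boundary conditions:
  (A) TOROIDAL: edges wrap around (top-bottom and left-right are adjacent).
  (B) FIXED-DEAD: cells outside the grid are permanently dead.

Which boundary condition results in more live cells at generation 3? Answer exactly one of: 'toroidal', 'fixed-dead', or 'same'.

Under TOROIDAL boundary, generation 3:
*.*..
**...
.....
.....
.....
.....
**...
*....
.*.**
Population = 10

Under FIXED-DEAD boundary, generation 3:
...*.
..**.
.**.*
**...
.*.*.
.*...
.***.
**...
.....
Population = 16

Comparison: toroidal=10, fixed-dead=16 -> fixed-dead

Answer: fixed-dead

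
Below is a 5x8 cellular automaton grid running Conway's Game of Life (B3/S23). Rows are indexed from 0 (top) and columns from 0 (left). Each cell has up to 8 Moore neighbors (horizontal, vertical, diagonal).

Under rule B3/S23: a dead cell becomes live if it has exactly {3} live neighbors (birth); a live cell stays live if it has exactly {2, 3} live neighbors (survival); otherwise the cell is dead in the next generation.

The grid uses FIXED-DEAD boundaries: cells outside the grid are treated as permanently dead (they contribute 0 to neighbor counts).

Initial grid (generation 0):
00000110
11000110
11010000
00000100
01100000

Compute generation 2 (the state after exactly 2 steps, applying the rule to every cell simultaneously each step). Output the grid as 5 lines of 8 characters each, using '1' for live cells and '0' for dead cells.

Answer: 01001010
10100001
00101010
10000100
00000000

Derivation:
Simulating step by step:
Generation 0 (given above): 12 live cells
Generation 1: 15 live cells
00000110
11101110
11101110
10000000
00000000
Generation 2: 11 live cells
(generation 2 grid is the final answer)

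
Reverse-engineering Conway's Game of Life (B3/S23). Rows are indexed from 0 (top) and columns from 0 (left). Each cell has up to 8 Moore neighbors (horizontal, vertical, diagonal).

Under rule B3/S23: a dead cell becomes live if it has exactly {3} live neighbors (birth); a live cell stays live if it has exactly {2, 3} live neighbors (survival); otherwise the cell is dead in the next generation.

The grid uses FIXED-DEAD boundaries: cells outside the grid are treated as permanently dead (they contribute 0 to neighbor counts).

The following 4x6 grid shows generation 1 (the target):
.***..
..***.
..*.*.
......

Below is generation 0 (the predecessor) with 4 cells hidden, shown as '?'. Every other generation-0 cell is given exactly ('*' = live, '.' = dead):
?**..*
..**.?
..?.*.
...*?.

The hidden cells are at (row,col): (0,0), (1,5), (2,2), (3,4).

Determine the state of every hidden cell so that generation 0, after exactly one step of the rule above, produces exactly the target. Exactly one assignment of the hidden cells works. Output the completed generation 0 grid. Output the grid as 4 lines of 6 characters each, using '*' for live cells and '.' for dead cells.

Hidden generation-0 cells (in order): (0,0), (1,5), (2,2), (3,4).
A hidden cell only influences target cells in its own 3x3 neighborhood. Try each of the 2^4 = 16 assignments, step the completed generation 0 forward once under B3/S23, and compare with the target:
  (0,0)=. (1,5)=. (2,2)=. (3,4)=. -> step gives (1,1)='*' but target has '.' -> reject
  (0,0)=. (1,5)=. (2,2)=. (3,4)=* -> step gives (1,1)='*' but target has '.' -> reject
  (0,0)=. (1,5)=. (2,2)=* (3,4)=. -> step gives (1,2)='.' but target has '*' -> reject
  (0,0)=. (1,5)=. (2,2)=* (3,4)=* -> step gives (1,2)='.' but target has '*' -> reject
  (0,0)=. (1,5)=* (2,2)=. (3,4)=. -> step gives (0,4)='*' but target has '.' -> reject
  (0,0)=. (1,5)=* (2,2)=. (3,4)=* -> step gives (0,4)='*' but target has '.' -> reject
  (0,0)=. (1,5)=* (2,2)=* (3,4)=. -> step gives (0,4)='*' but target has '.' -> reject
  (0,0)=. (1,5)=* (2,2)=* (3,4)=* -> step gives (0,4)='*' but target has '.' -> reject
  (0,0)=* (1,5)=. (2,2)=. (3,4)=. -> step reproduces the target at every cell -> ACCEPT
  (0,0)=* (1,5)=. (2,2)=. (3,4)=* -> step gives (3,3)='*' but target has '.' -> reject
  (0,0)=* (1,5)=. (2,2)=* (3,4)=. -> step gives (1,2)='.' but target has '*' -> reject
  (0,0)=* (1,5)=. (2,2)=* (3,4)=* -> step gives (1,2)='.' but target has '*' -> reject
  (0,0)=* (1,5)=* (2,2)=. (3,4)=. -> step gives (0,4)='*' but target has '.' -> reject
  (0,0)=* (1,5)=* (2,2)=. (3,4)=* -> step gives (0,4)='*' but target has '.' -> reject
  (0,0)=* (1,5)=* (2,2)=* (3,4)=. -> step gives (0,4)='*' but target has '.' -> reject
  (0,0)=* (1,5)=* (2,2)=* (3,4)=* -> step gives (0,4)='*' but target has '.' -> reject
Unique solution: (0,0)=live, (1,5)=dead, (2,2)=dead, (3,4)=dead.
Check: live-neighbor counts of every cell in the completed generation 0:
133320
243332
013421
001121
Applying B3/S23 to generation 0 with these counts gives:
.***..
..***.
..*.*.
......
which matches the target exactly.

Answer: ***..*
..**..
....*.
...*..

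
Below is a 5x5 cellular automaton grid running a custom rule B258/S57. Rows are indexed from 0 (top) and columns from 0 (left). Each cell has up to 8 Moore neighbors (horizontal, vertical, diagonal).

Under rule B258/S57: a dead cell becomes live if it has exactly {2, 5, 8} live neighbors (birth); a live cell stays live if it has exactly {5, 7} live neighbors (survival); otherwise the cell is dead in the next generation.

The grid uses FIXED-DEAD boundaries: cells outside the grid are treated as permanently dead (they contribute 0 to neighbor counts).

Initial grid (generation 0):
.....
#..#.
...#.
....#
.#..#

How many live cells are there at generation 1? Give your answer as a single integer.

Simulating step by step:
Generation 0 (given above): 6 live cells
Generation 1: 5 live cells
.....
..#.#
..#..
..#..
...#.
Population at generation 1: 5

Answer: 5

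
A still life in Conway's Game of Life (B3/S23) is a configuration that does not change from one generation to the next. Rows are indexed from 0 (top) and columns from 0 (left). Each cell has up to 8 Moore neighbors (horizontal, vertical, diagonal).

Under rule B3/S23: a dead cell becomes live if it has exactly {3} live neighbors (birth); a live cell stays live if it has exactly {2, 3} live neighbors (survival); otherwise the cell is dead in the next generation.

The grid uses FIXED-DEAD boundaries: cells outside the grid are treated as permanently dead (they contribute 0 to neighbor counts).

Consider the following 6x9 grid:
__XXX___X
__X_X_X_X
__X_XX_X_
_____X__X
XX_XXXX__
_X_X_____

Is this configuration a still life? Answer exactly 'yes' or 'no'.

Compute generation 1 and compare to generation 0 (given above):
Generation 1:
__X_XX_X_
_XX___X_X
____X__XX
_XX____X_
XX_X_XX__
XX_X_X___
Cell (0,3) differs: gen0=1 vs gen1=0 -> NOT a still life.

Answer: no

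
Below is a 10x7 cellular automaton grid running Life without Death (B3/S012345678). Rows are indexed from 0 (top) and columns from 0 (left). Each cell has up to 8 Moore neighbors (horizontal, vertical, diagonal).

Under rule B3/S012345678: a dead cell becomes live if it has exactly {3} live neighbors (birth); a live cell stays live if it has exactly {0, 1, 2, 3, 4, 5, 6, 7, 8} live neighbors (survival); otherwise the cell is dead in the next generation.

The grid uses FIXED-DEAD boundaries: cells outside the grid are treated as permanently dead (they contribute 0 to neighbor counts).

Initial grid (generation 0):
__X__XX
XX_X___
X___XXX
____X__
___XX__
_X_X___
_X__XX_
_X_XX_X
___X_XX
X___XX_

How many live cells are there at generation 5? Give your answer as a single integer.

Simulating step by step:
Generation 0 (given above): 28 live cells
Generation 1: 37 live cells
_XX__XX
XXXX___
XX_XXXX
____X__
__XXX__
_X_X_X_
XX__XX_
_X_XX_X
__XX_XX
X___XXX
Generation 2: 46 live cells
XXXX_XX
XXXX___
XX_XXXX
_X__X__
__XXXX_
XX_X_X_
XX__XXX
XX_XX_X
_XXX_XX
X__XXXX
Generation 3: 51 live cells
XXXXXXX
XXXX___
XX_XXXX
XX__X_X
X_XXXX_
XX_X_X_
XX__XXX
XX_XX_X
_XXX_XX
XX_XXXX
Generation 4: 52 live cells
XXXXXXX
XXXX___
XX_XXXX
XX__X_X
X_XXXXX
XX_X_X_
XX__XXX
XX_XX_X
_XXX_XX
XX_XXXX
Generation 5: 52 live cells
XXXXXXX
XXXX___
XX_XXXX
XX__X_X
X_XXXXX
XX_X_X_
XX__XXX
XX_XX_X
_XXX_XX
XX_XXXX
Population at generation 5: 52

Answer: 52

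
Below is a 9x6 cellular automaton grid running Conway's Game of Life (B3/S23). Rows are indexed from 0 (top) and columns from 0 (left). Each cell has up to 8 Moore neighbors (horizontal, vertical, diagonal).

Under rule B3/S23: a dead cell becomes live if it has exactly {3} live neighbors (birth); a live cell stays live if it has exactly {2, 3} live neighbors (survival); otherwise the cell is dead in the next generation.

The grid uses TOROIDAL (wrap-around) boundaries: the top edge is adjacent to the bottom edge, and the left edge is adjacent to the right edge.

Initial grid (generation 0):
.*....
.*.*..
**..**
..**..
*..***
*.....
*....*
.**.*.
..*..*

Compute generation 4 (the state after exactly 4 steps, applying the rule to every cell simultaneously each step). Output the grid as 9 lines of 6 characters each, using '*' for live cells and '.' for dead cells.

Answer: ......
***...
..*..*
**....
******
..*..*
......
......
......

Derivation:
Simulating step by step:
Generation 0 (given above): 21 live cells
Generation 1: 26 live cells
**....
.*..**
**..**
..*...
******
.*....
*....*
.****.
*.**..
Generation 2: 21 live cells
...**.
..*.*.
.****.
......
*..***
...*..
*..***
....*.
*...**
Generation 3: 13 live cells
......
.*...*
.**.*.
**....
...***
..*...
...*.*
......
......
Generation 4: 15 live cells
(generation 4 grid is the final answer)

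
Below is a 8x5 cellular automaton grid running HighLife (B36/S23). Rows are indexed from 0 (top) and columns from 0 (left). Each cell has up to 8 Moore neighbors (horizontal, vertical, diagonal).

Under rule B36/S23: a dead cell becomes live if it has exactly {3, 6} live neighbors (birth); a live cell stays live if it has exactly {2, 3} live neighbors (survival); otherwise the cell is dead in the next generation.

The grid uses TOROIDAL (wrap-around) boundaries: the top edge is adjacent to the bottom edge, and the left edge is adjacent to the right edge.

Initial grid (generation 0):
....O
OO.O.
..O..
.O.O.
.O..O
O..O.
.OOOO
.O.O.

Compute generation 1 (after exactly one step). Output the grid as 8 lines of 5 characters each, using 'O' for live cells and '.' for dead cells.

Simulating step by step:
Generation 0 (given above): 17 live cells
Generation 1: 19 live cells
(generation 1 grid is the final answer)

Answer: .O.OO
OOOOO
O..OO
OO.O.
.O.OO
.....
.O...
.O...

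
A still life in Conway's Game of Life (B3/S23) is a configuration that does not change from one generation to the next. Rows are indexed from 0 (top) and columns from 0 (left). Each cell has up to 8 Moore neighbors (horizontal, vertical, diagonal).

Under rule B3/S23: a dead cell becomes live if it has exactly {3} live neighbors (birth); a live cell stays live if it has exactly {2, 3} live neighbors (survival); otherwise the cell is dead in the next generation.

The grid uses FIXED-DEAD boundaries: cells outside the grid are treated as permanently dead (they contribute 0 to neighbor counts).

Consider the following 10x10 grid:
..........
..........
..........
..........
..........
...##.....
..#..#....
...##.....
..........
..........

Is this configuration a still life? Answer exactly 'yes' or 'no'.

Answer: yes

Derivation:
Compute generation 1 and compare to generation 0 (given above):
Generation 1:
..........
..........
..........
..........
..........
...##.....
..#..#....
...##.....
..........
..........
The grids are IDENTICAL -> still life.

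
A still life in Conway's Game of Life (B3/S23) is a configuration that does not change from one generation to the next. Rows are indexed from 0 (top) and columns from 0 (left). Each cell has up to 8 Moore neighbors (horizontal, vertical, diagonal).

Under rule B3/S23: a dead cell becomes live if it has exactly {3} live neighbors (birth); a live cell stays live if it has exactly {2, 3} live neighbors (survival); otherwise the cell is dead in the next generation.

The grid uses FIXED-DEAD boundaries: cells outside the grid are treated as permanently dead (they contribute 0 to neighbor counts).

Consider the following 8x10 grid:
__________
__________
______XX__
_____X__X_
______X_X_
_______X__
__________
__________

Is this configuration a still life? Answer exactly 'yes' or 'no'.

Answer: yes

Derivation:
Compute generation 1 and compare to generation 0 (given above):
Generation 1:
__________
__________
______XX__
_____X__X_
______X_X_
_______X__
__________
__________
The grids are IDENTICAL -> still life.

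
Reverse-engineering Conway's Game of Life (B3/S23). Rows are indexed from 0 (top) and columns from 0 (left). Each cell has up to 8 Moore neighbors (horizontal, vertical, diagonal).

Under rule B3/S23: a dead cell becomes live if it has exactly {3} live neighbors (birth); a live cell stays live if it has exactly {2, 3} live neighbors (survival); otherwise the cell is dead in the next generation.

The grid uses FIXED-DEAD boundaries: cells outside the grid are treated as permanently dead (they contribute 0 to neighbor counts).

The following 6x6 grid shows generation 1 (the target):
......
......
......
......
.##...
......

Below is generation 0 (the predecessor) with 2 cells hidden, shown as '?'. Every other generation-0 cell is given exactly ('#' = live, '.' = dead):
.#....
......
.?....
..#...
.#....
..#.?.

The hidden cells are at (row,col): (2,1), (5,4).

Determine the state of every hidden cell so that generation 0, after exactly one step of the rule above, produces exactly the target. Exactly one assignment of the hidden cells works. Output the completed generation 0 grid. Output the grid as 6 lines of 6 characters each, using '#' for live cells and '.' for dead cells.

Hidden generation-0 cells (in order): (2,1), (5,4).
A hidden cell only influences target cells in its own 3x3 neighborhood. Try each of the 2^2 = 4 assignments, step the completed generation 0 forward once under B3/S23, and compare with the target:
  (2,1)=. (5,4)=. -> step reproduces the target at every cell -> ACCEPT
  (2,1)=. (5,4)=# -> step gives (4,3)='#' but target has '.' -> reject
  (2,1)=# (5,4)=. -> step gives (3,1)='#' but target has '.' -> reject
  (2,1)=# (5,4)=# -> step gives (3,1)='#' but target has '.' -> reject
Unique solution: (2,1)=dead, (5,4)=dead.
Check: live-neighbor counts of every cell in the completed generation 0:
101000
111000
011100
121100
123200
121100
Applying B3/S23 to generation 0 with these counts gives:
......
......
......
......
.##...
......
which matches the target exactly.

Answer: .#....
......
......
..#...
.#....
..#...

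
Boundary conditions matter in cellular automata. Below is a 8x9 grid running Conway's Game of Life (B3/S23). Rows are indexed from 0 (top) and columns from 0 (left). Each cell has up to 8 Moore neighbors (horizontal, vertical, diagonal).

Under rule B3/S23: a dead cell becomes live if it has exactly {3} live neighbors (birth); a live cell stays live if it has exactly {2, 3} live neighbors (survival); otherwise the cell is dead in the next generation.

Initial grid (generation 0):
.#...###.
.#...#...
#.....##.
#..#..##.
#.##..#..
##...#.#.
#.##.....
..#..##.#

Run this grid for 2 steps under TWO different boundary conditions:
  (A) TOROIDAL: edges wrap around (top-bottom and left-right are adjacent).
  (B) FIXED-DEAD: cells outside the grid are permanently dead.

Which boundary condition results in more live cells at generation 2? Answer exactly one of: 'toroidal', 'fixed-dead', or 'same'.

Under TOROIDAL boundary, generation 2:
......##.
....##.#.
.....#...
#....#...
#.#...#.#
#.....#..
#.#....#.
.......#.
Population = 18

Under FIXED-DEAD boundary, generation 2:
.....##..
##..##...
.....#...
#....#...
#.#...#..
#.....#..
#....##..
.#.......
Population = 18

Comparison: toroidal=18, fixed-dead=18 -> same

Answer: same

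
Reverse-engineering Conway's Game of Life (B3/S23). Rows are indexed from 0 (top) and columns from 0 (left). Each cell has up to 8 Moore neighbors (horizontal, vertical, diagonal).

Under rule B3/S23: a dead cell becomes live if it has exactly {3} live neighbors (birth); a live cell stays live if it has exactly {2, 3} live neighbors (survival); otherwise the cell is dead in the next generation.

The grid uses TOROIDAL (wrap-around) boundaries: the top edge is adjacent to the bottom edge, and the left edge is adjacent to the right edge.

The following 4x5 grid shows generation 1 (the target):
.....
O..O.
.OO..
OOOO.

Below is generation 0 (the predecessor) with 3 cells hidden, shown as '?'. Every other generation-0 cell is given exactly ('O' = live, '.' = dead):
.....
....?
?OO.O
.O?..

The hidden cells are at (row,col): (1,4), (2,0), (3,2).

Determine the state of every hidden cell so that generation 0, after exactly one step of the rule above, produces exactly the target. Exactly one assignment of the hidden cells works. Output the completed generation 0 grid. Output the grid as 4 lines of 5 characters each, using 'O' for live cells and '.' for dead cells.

Hidden generation-0 cells (in order): (1,4), (2,0), (3,2).
A hidden cell only influences target cells in its own 3x3 neighborhood. Try each of the 2^3 = 8 assignments, step the completed generation 0 forward once under B3/S23, and compare with the target:
  (1,4)=. (2,0)=. (3,2)=. -> step gives (1,0)='.' but target has 'O' -> reject
  (1,4)=. (2,0)=. (3,2)=O -> step gives (1,0)='.' but target has 'O' -> reject
  (1,4)=. (2,0)=O (3,2)=. -> step gives (1,1)='O' but target has '.' -> reject
  (1,4)=. (2,0)=O (3,2)=O -> step gives (1,1)='O' but target has '.' -> reject
  (1,4)=O (2,0)=. (3,2)=. -> step gives (2,3)='O' but target has '.' -> reject
  (1,4)=O (2,0)=. (3,2)=O -> step reproduces the target at every cell -> ACCEPT
  (1,4)=O (2,0)=O (3,2)=. -> step gives (1,0)='.' but target has 'O' -> reject
  (1,4)=O (2,0)=O (3,2)=O -> step gives (1,0)='.' but target has 'O' -> reject
Unique solution: (1,4)=live, (2,0)=dead, (3,2)=live.
Check: live-neighbor counts of every cell in the completed generation 0:
22221
32231
43341
33331
Applying B3/S23 to generation 0 with these counts gives:
.....
O..O.
.OO..
OOOO.
which matches the target exactly.

Answer: .....
....O
.OO.O
.OO..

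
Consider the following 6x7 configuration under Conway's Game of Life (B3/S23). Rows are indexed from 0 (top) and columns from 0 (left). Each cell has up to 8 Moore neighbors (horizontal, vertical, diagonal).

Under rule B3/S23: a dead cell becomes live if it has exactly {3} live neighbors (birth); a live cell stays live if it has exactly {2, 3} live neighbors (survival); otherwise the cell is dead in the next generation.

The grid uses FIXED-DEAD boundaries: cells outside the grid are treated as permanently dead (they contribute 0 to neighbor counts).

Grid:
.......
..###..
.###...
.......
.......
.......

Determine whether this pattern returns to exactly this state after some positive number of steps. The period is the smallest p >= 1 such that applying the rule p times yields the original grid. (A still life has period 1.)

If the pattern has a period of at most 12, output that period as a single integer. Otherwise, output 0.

Simulating and comparing each generation to the original:
Gen 0 (original, given above): 6 live cells
Gen 1: 6 live cells, differs from original
Gen 2: 6 live cells, MATCHES original -> period = 2

Answer: 2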